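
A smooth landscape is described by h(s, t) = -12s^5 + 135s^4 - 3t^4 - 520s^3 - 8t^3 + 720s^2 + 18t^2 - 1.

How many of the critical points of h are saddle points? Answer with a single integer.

6

h separates as a function of s plus a function of t, so ∇h=0 decouples.
∂h/∂s = -60s(s - 4)(s - 3)(s - 2) = 0 at s ∈ {0, 2, 3, 4}; ∂h/∂t = -12t(t - 1)(t + 3) = 0 at t ∈ {-3, 0, 1}.
The Hessian is diagonal: diag(h_ss, h_tt). Second derivatives: h_ss(0)=1440, h_ss(2)=-240, h_ss(3)=180, h_ss(4)=-480; h_tt(-3)=-144, h_tt(0)=36, h_tt(1)=-48.
Saddle points occur where the two diagonal entries have opposite signs: (0, -3), (0, 1), (2, 0), (3, -3), (3, 1), (4, 0). Count: 6.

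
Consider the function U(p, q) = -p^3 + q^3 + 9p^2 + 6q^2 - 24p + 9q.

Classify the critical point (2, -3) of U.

The mixed partial ∂²U/∂p∂q is 0, so the Hessian at any point is diag(U_pp, U_qq) = diag(6(-p + 3), 6(q + 2)).
At (2, -3): H = diag(6, -6).
The eigenvalues have opposite signs, so H is indefinite: a saddle point.

saddle point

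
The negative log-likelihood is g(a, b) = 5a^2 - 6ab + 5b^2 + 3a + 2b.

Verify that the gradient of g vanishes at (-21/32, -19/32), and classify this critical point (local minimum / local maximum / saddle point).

local minimum

∇g = (10a - 6b + 3, -6a + 10b + 2); substituting (-21/32, -19/32) gives ∇g = (0, 0), so (-21/32, -19/32) is indeed a critical point.
The Hessian of g is constant: H = [[10, -6], [-6, 10]].
det(H) = 10·10 − (-6)² = 64.
det(H) > 0 and tr(H) = 20 > 0, so H is positive definite and the point is a local minimum.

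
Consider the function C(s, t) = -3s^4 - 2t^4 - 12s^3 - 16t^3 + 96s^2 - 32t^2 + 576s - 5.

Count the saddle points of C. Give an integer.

4

C separates as a function of s plus a function of t, so ∇C=0 decouples.
∂C/∂s = -12(s - 4)(s + 3)(s + 4) = 0 at s ∈ {-4, -3, 4}; ∂C/∂t = -8t(t + 2)(t + 4) = 0 at t ∈ {-4, -2, 0}.
The Hessian is diagonal: diag(C_ss, C_tt). Second derivatives: C_ss(-4)=-96, C_ss(-3)=84, C_ss(4)=-672; C_tt(-4)=-64, C_tt(-2)=32, C_tt(0)=-64.
Saddle points occur where the two diagonal entries have opposite signs: (-4, -2), (-3, -4), (-3, 0), (4, -2). Count: 4.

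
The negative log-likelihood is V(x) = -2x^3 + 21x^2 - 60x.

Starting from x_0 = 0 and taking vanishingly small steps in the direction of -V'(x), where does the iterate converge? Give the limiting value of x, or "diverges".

2

V'(x) = -6(x - 5)(x - 2), so V'(0) = -60.
Gradient descent moves in the -V' direction, i.e. x is increasing.
The nearest critical point in that direction is x = 2, where V'' = 18 > 0 (a local minimum). The iterate converges there.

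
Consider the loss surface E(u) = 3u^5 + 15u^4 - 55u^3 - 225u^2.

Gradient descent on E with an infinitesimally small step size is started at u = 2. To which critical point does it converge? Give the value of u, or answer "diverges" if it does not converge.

E'(u) = 15u(u - 3)(u + 2)(u + 5), so E'(2) = -840.
Gradient descent moves in the -E' direction, i.e. u is increasing.
The nearest critical point in that direction is u = 3, where E'' = 1800 > 0 (a local minimum). The iterate converges there.

3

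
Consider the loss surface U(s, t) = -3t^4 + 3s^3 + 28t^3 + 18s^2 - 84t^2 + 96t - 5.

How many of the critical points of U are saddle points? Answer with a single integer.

U separates as a function of s plus a function of t, so ∇U=0 decouples.
∂U/∂s = 9s(s + 4) = 0 at s ∈ {-4, 0}; ∂U/∂t = -12(t - 4)(t - 2)(t - 1) = 0 at t ∈ {1, 2, 4}.
The Hessian is diagonal: diag(U_ss, U_tt). Second derivatives: U_ss(-4)=-36, U_ss(0)=36; U_tt(1)=-36, U_tt(2)=24, U_tt(4)=-72.
Saddle points occur where the two diagonal entries have opposite signs: (-4, 2), (0, 1), (0, 4). Count: 3.

3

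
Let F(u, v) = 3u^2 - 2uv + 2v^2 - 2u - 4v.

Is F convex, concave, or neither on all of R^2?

F is quadratic, so its Hessian is the constant matrix H = [[6, -2], [-2, 4]].
det(H) = 20, tr(H) = 10.
det(H) > 0 and tr(H) > 0, so H is positive definite everywhere: convex.

convex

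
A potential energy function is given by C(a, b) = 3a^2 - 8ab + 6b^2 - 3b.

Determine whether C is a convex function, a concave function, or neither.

C is quadratic, so its Hessian is the constant matrix H = [[6, -8], [-8, 12]].
det(H) = 8, tr(H) = 18.
det(H) > 0 and tr(H) > 0, so H is positive definite everywhere: convex.

convex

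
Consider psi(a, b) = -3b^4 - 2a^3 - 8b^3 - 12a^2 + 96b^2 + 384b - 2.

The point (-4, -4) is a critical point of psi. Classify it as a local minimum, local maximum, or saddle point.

saddle point

The mixed partial ∂²psi/∂a∂b is 0, so the Hessian at any point is diag(psi_aa, psi_bb) = diag(-12(a + 2), 12(-3b^2 - 4b + 16)).
At (-4, -4): H = diag(24, -192).
The eigenvalues have opposite signs, so H is indefinite: a saddle point.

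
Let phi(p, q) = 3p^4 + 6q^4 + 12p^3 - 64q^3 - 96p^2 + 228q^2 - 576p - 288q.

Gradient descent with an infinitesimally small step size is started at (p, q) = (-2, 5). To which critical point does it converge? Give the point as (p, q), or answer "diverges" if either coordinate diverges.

phi is separable, so gradient descent decouples: p follows -∂phi/∂p, q follows -∂phi/∂q.
∂phi/∂p = 12(p - 4)(p + 3)(p + 4); at p=-2 this is -144, so p increases.
∂phi/∂q = 24(q - 4)(q - 3)(q - 1); at q=5 this is 192, so q decreases.
p converges to its nearest critical value 4 (a local min of the p-part); q converges to 4. The iterate converges to (4, 4).

(4, 4)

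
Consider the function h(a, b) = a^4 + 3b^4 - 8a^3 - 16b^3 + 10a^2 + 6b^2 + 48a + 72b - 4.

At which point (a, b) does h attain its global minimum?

h(a,b) separates as P(a) + Q(b) − 4, so its minimum is min P + min Q − 4.
P'(a) = 4(a - 4)(a - 3)(a + 1) vanishes at a ∈ {-1, 3, 4}; Q'(b) = 12(b - 3)(b - 2)(b + 1) vanishes at b ∈ {-1, 2, 3}.
Local minima of P (where P''>0): P(-1)=-29, P(4)=96. Local minima of Q: Q(-1)=-47, Q(3)=81.
So the global minimum of h is P(-1) + Q(-1) − 4 = -29 − 47 − 4 = -80, attained at (-1, -1).

(-1, -1)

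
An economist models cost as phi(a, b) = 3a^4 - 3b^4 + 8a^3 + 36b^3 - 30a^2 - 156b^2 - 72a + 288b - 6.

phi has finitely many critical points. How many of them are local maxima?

2

phi separates as a function of a plus a function of b, so ∇phi=0 decouples.
∂phi/∂a = 12(a - 2)(a + 1)(a + 3) = 0 at a ∈ {-3, -1, 2}; ∂phi/∂b = -12(b - 4)(b - 3)(b - 2) = 0 at b ∈ {2, 3, 4}.
The Hessian is diagonal: diag(phi_aa, phi_bb). Second derivatives: phi_aa(-3)=120, phi_aa(-1)=-72, phi_aa(2)=180; phi_bb(2)=-24, phi_bb(3)=12, phi_bb(4)=-24.
Local maxima occur where both diagonal entries negative: (-1, 2), (-1, 4). Count: 2.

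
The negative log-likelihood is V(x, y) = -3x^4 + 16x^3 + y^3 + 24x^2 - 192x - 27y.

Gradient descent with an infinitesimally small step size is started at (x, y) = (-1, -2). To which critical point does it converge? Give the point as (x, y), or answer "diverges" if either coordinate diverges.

(2, 3)

V is separable, so gradient descent decouples: x follows -∂V/∂x, y follows -∂V/∂y.
∂V/∂x = -12(x - 4)(x - 2)(x + 2); at x=-1 this is -180, so x increases.
∂V/∂y = 3(y - 3)(y + 3); at y=-2 this is -15, so y increases.
x converges to its nearest critical value 2 (a local min of the x-part); y converges to 3. The iterate converges to (2, 3).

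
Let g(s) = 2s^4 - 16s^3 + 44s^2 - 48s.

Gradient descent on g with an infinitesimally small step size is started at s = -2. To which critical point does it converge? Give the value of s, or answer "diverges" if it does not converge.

1

g'(s) = 8(s - 3)(s - 2)(s - 1), so g'(-2) = -480.
Gradient descent moves in the -g' direction, i.e. s is increasing.
The nearest critical point in that direction is s = 1, where g'' = 16 > 0 (a local minimum). The iterate converges there.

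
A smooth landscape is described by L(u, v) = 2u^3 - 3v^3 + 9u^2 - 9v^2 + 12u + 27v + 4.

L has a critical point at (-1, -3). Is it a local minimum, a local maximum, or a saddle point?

The mixed partial ∂²L/∂u∂v is 0, so the Hessian at any point is diag(L_uu, L_vv) = diag(6(2u + 3), -18(v + 1)).
At (-1, -3): H = diag(6, 36).
Both eigenvalues are positive, so H is positive definite: a local minimum.

local minimum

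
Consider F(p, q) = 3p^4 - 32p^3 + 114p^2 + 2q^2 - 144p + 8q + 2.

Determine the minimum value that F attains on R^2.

-65

F(p,q) separates as A(p) + B(q) + 2, so its minimum is min A + min B + 2.
A'(p) = 12(p - 4)(p - 3)(p - 1) vanishes at p ∈ {1, 3, 4}; B'(q) = 4q + 8 vanishes at q ∈ {-2}.
Local minima of A (where A''>0): A(1)=-59, A(4)=-32. Local minima of B: B(-2)=-8.
So the global minimum of F is A(1) + B(-2) + 2 = -59 − 8 + 2 = -65, attained at (1, -2).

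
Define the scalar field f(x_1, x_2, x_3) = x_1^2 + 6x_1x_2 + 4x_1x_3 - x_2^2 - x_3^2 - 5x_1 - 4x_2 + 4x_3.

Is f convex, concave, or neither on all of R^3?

neither

f is quadratic, so its Hessian is the constant matrix H = [[2, 6, 4], [6, -2, 0], [4, 0, -2]].
Leading principal minors: 2, -40, 112.
Neither pattern holds ⇒ H is indefinite ⇒ neither convex nor concave.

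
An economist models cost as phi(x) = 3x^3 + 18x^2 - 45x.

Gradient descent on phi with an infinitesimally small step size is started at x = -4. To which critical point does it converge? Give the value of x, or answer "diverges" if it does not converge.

1

phi'(x) = 9(x - 1)(x + 5), so phi'(-4) = -45.
Gradient descent moves in the -phi' direction, i.e. x is increasing.
The nearest critical point in that direction is x = 1, where phi'' = 54 > 0 (a local minimum). The iterate converges there.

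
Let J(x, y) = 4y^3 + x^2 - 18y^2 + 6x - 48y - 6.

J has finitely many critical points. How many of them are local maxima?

J separates as a function of x plus a function of y, so ∇J=0 decouples.
∂J/∂x = 2(x + 3) = 0 at x ∈ {-3}; ∂J/∂y = 12(y - 4)(y + 1) = 0 at y ∈ {-1, 4}.
The Hessian is diagonal: diag(J_xx, J_yy). Second derivatives: J_xx(-3)=2; J_yy(-1)=-60, J_yy(4)=60.
Local maxima occur where both diagonal entries negative: none. Count: 0.

0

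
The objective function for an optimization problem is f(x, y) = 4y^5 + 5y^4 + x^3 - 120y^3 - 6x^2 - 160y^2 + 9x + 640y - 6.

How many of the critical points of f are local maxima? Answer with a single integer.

f separates as a function of x plus a function of y, so ∇f=0 decouples.
∂f/∂x = 3(x - 3)(x - 1) = 0 at x ∈ {1, 3}; ∂f/∂y = 20(y - 4)(y - 1)(y + 2)(y + 4) = 0 at y ∈ {-4, -2, 1, 4}.
The Hessian is diagonal: diag(f_xx, f_yy). Second derivatives: f_xx(1)=-6, f_xx(3)=6; f_yy(-4)=-1600, f_yy(-2)=720, f_yy(1)=-900, f_yy(4)=2880.
Local maxima occur where both diagonal entries negative: (1, -4), (1, 1). Count: 2.

2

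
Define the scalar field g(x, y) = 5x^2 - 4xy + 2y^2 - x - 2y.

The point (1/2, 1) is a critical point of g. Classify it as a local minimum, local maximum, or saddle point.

The Hessian of g is constant: H = [[10, -4], [-4, 4]].
det(H) = 10·4 − (-4)² = 24.
det(H) > 0 and tr(H) = 14 > 0, so H is positive definite and the point is a local minimum.

local minimum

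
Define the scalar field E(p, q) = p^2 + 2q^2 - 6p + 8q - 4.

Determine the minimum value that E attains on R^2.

E(p,q) separates as A(p) + B(q) − 4, so its minimum is min A + min B − 4.
A'(p) = 2p - 6 vanishes at p ∈ {3}; B'(q) = 4q + 8 vanishes at q ∈ {-2}.
Local minima of A (where A''>0): A(3)=-9. Local minima of B: B(-2)=-8.
So the global minimum of E is A(3) + B(-2) − 4 = -9 − 8 − 4 = -21, attained at (3, -2).

-21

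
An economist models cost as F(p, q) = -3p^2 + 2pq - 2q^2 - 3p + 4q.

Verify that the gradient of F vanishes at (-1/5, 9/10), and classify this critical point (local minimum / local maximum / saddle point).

∇F = (-6p + 2q - 3, 2p - 4q + 4); substituting (-1/5, 9/10) gives ∇F = (0, 0), so (-1/5, 9/10) is indeed a critical point.
The Hessian of F is constant: H = [[-6, 2], [2, -4]].
det(H) = (-6)·(-4) − 2² = 20.
det(H) > 0 and tr(H) = -10 < 0, so H is negative definite and the point is a local maximum.

local maximum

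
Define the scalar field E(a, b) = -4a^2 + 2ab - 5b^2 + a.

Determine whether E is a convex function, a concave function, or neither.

concave

E is quadratic, so its Hessian is the constant matrix H = [[-8, 2], [2, -10]].
det(H) = 76, tr(H) = -18.
det(H) > 0 and tr(H) < 0, so H is negative definite everywhere: concave.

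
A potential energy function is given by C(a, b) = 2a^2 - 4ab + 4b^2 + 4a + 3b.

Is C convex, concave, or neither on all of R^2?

convex

C is quadratic, so its Hessian is the constant matrix H = [[4, -4], [-4, 8]].
det(H) = 16, tr(H) = 12.
det(H) > 0 and tr(H) > 0, so H is positive definite everywhere: convex.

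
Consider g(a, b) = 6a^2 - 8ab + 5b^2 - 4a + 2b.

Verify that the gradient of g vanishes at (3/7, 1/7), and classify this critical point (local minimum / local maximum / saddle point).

∇g = (12a - 8b - 4, -8a + 10b + 2); substituting (3/7, 1/7) gives ∇g = (0, 0), so (3/7, 1/7) is indeed a critical point.
The Hessian of g is constant: H = [[12, -8], [-8, 10]].
det(H) = 12·10 − (-8)² = 56.
det(H) > 0 and tr(H) = 22 > 0, so H is positive definite and the point is a local minimum.

local minimum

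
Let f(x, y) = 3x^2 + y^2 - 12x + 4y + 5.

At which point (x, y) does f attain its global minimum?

f(x,y) separates as P(x) + Q(y) + 5, so its minimum is min P + min Q + 5.
P'(x) = 6x - 12 vanishes at x ∈ {2}; Q'(y) = 2y + 4 vanishes at y ∈ {-2}.
Local minima of P (where P''>0): P(2)=-12. Local minima of Q: Q(-2)=-4.
So the global minimum of f is P(2) + Q(-2) + 5 = -12 − 4 + 5 = -11, attained at (2, -2).

(2, -2)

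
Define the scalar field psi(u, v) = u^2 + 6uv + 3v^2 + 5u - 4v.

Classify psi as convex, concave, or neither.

neither

psi is quadratic, so its Hessian is the constant matrix H = [[2, 6], [6, 6]].
det(H) = -24, tr(H) = 8.
det(H) < 0, so H is indefinite: neither convex nor concave.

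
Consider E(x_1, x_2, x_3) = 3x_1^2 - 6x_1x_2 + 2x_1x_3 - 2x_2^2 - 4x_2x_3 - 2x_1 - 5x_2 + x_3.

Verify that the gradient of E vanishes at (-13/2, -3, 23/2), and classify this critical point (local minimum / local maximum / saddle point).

∇E = (6x_1 - 6x_2 + 2x_3 - 2, -6x_1 - 4x_2 - 4x_3 - 5, 2x_1 - 4x_2 + 1); substituting (-13/2, -3, 23/2) gives ∇E = (0, 0, 0), so (-13/2, -3, 23/2) is indeed a critical point.
The Hessian is constant: H = [[6, -6, 2], [-6, -4, -4], [2, -4, 0]].
Leading principal minors: Δ₁ = 6, Δ₂ = -60, Δ₃ = 16.
The minors fit neither the all-positive nor the alternating-sign pattern, so H is indefinite: a saddle point.

saddle point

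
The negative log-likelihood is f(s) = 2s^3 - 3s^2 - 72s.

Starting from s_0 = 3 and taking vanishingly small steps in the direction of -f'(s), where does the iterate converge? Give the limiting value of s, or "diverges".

4

f'(s) = 6(s - 4)(s + 3), so f'(3) = -36.
Gradient descent moves in the -f' direction, i.e. s is increasing.
The nearest critical point in that direction is s = 4, where f'' = 42 > 0 (a local minimum). The iterate converges there.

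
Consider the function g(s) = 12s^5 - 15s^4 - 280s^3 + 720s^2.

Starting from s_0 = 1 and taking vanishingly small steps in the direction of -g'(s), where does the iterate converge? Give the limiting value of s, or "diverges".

0

g'(s) = 60s(s - 3)(s - 2)(s + 4), so g'(1) = 600.
Gradient descent moves in the -g' direction, i.e. s is decreasing.
The nearest critical point in that direction is s = 0, where g'' = 1440 > 0 (a local minimum). The iterate converges there.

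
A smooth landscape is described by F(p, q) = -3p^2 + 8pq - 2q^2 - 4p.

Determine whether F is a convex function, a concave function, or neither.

F is quadratic, so its Hessian is the constant matrix H = [[-6, 8], [8, -4]].
det(H) = -40, tr(H) = -10.
det(H) < 0, so H is indefinite: neither convex nor concave.

neither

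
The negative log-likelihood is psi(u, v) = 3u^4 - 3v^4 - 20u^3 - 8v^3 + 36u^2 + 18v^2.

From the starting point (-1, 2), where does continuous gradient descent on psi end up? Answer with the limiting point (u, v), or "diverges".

diverges

psi is separable, so gradient descent decouples: u follows -∂psi/∂u, v follows -∂psi/∂v.
∂psi/∂u = 12u(u - 3)(u - 2); at u=-1 this is -144, so u increases.
∂psi/∂v = -12v(v - 1)(v + 3); at v=2 this is -120, so v increases.
The v-coordinate has no critical point in that direction and runs off to infinity.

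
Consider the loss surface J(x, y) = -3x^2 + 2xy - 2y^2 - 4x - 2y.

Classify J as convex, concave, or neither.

J is quadratic, so its Hessian is the constant matrix H = [[-6, 2], [2, -4]].
det(H) = 20, tr(H) = -10.
det(H) > 0 and tr(H) < 0, so H is negative definite everywhere: concave.

concave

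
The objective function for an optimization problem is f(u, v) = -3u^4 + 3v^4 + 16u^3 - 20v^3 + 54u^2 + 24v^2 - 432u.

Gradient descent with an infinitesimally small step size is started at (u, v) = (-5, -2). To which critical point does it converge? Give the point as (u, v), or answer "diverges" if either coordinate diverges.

f is separable, so gradient descent decouples: u follows -∂f/∂u, v follows -∂f/∂v.
∂f/∂u = -12(u - 4)(u - 3)(u + 3); at u=-5 this is 1728, so u decreases.
∂f/∂v = 12v(v - 4)(v - 1); at v=-2 this is -432, so v increases.
The u-coordinate has no critical point in that direction and runs off to infinity.

diverges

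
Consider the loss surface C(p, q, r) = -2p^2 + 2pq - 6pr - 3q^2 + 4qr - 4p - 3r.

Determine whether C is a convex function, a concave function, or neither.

neither

C is quadratic, so its Hessian is the constant matrix H = [[-4, 2, -6], [2, -6, 4], [-6, 4, 0]].
Leading principal minors: -4, 20, 184.
Neither pattern holds ⇒ H is indefinite ⇒ neither convex nor concave.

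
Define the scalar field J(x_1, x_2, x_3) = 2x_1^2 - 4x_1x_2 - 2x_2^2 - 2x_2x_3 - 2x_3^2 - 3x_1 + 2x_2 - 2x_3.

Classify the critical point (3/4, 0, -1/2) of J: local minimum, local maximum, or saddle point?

The Hessian is constant: H = [[4, -4, 0], [-4, -4, -2], [0, -2, -4]].
Leading principal minors: Δ₁ = 4, Δ₂ = -32, Δ₃ = 112.
The minors fit neither the all-positive nor the alternating-sign pattern, so H is indefinite: a saddle point.

saddle point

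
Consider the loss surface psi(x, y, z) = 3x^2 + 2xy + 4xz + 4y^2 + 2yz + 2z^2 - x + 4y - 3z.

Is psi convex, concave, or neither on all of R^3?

psi is quadratic, so its Hessian is the constant matrix H = [[6, 2, 4], [2, 8, 2], [4, 2, 4]].
Leading principal minors: 6, 44, 56.
All positive ⇒ H ≻ 0 ⇒ convex.

convex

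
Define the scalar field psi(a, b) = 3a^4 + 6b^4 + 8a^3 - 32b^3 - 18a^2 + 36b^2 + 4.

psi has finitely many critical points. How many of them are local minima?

4

psi separates as a function of a plus a function of b, so ∇psi=0 decouples.
∂psi/∂a = 12a(a - 1)(a + 3) = 0 at a ∈ {-3, 0, 1}; ∂psi/∂b = 24b(b - 3)(b - 1) = 0 at b ∈ {0, 1, 3}.
The Hessian is diagonal: diag(psi_aa, psi_bb). Second derivatives: psi_aa(-3)=144, psi_aa(0)=-36, psi_aa(1)=48; psi_bb(0)=72, psi_bb(1)=-48, psi_bb(3)=144.
Local minima occur where both diagonal entries positive: (-3, 0), (-3, 3), (1, 0), (1, 3). Count: 4.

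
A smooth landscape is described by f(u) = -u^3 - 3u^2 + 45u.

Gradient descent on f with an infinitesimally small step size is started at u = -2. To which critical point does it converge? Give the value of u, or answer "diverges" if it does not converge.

-5

f'(u) = -3(u - 3)(u + 5), so f'(-2) = 45.
Gradient descent moves in the -f' direction, i.e. u is decreasing.
The nearest critical point in that direction is u = -5, where f'' = 24 > 0 (a local minimum). The iterate converges there.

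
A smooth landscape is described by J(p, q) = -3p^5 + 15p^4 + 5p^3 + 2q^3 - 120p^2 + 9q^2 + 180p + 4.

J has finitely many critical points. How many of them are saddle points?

4

J separates as a function of p plus a function of q, so ∇J=0 decouples.
∂J/∂p = -15(p - 3)(p - 2)(p - 1)(p + 2) = 0 at p ∈ {-2, 1, 2, 3}; ∂J/∂q = 6q(q + 3) = 0 at q ∈ {-3, 0}.
The Hessian is diagonal: diag(J_pp, J_qq). Second derivatives: J_pp(-2)=900, J_pp(1)=-90, J_pp(2)=60, J_pp(3)=-150; J_qq(-3)=-18, J_qq(0)=18.
Saddle points occur where the two diagonal entries have opposite signs: (-2, -3), (1, 0), (2, -3), (3, 0). Count: 4.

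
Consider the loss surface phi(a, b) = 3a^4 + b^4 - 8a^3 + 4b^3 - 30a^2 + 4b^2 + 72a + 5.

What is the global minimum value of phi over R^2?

phi(a,b) separates as P(a) + Q(b) + 5, so its minimum is min P + min Q + 5.
P'(a) = 12(a - 3)(a - 1)(a + 2) vanishes at a ∈ {-2, 1, 3}; Q'(b) = 4b(b + 1)(b + 2) vanishes at b ∈ {-2, -1, 0}.
Local minima of P (where P''>0): P(-2)=-152, P(3)=-27. Local minima of Q: Q(-2)=0, Q(0)=0.
So the global minimum of phi is P(-2) + Q(-2) + 5 = -152 + 0 + 5 = -147, attained at (-2, -2).

-147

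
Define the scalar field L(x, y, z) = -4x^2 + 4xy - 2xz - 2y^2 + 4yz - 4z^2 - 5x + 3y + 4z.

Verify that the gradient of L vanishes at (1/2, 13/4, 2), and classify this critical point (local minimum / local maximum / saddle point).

∇L = (-8x + 4y - 2z - 5, 4x - 4y + 4z + 3, -2x + 4y - 8z + 4); substituting (1/2, 13/4, 2) gives ∇L = (0, 0, 0), so (1/2, 13/4, 2) is indeed a critical point.
The Hessian is constant: H = [[-8, 4, -2], [4, -4, 4], [-2, 4, -8]].
Leading principal minors: Δ₁ = -8, Δ₂ = 16, Δ₃ = -48.
The minors alternate sign starting negative (−, +, −), so H is negative definite: a local maximum.

local maximum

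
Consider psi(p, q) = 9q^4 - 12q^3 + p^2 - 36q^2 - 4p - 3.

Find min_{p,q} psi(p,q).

-103

psi(p,q) separates as A(p) + B(q) − 3, so its minimum is min A + min B − 3.
A'(p) = 2p - 4 vanishes at p ∈ {2}; B'(q) = 36q(q - 2)(q + 1) vanishes at q ∈ {-1, 0, 2}.
Local minima of A (where A''>0): A(2)=-4. Local minima of B: B(-1)=-15, B(2)=-96.
So the global minimum of psi is A(2) + B(2) − 3 = -4 − 96 − 3 = -103, attained at (2, 2).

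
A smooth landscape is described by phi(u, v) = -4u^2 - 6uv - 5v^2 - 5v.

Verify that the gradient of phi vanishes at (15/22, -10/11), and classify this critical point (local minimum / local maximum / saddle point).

∇phi = (-8u - 6v, -6u - 10v - 5); substituting (15/22, -10/11) gives ∇phi = (0, 0), so (15/22, -10/11) is indeed a critical point.
The Hessian of phi is constant: H = [[-8, -6], [-6, -10]].
det(H) = (-8)·(-10) − (-6)² = 44.
det(H) > 0 and tr(H) = -18 < 0, so H is negative definite and the point is a local maximum.

local maximum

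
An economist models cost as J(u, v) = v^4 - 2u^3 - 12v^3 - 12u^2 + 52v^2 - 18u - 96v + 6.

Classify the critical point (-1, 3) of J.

local maximum

The mixed partial ∂²J/∂u∂v is 0, so the Hessian at any point is diag(J_uu, J_vv) = diag(-12(u + 2), 4(3v^2 - 18v + 26)).
At (-1, 3): H = diag(-12, -4).
Both eigenvalues are negative, so H is negative definite: a local maximum.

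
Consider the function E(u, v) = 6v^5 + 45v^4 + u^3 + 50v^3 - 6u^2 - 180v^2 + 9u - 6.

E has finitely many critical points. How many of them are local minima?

E separates as a function of u plus a function of v, so ∇E=0 decouples.
∂E/∂u = 3(u - 3)(u - 1) = 0 at u ∈ {1, 3}; ∂E/∂v = 30v(v - 1)(v + 3)(v + 4) = 0 at v ∈ {-4, -3, 0, 1}.
The Hessian is diagonal: diag(E_uu, E_vv). Second derivatives: E_uu(1)=-6, E_uu(3)=6; E_vv(-4)=-600, E_vv(-3)=360, E_vv(0)=-360, E_vv(1)=600.
Local minima occur where both diagonal entries positive: (3, -3), (3, 1). Count: 2.

2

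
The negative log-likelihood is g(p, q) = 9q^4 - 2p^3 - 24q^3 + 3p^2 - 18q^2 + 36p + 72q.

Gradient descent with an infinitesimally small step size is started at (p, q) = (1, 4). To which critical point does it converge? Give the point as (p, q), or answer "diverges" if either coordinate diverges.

(-2, 2)

g is separable, so gradient descent decouples: p follows -∂g/∂p, q follows -∂g/∂q.
∂g/∂p = -6(p - 3)(p + 2); at p=1 this is 36, so p decreases.
∂g/∂q = 36(q - 2)(q - 1)(q + 1); at q=4 this is 1080, so q decreases.
p converges to its nearest critical value -2 (a local min of the p-part); q converges to 2. The iterate converges to (-2, 2).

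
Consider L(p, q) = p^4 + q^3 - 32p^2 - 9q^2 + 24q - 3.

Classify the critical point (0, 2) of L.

The mixed partial ∂²L/∂p∂q is 0, so the Hessian at any point is diag(L_pp, L_qq) = diag(4(3p^2 - 16), 6(q - 3)).
At (0, 2): H = diag(-64, -6).
Both eigenvalues are negative, so H is negative definite: a local maximum.

local maximum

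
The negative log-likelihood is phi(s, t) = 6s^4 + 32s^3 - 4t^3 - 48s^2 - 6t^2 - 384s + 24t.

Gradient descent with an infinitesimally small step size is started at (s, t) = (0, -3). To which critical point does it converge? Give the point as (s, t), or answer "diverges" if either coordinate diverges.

phi is separable, so gradient descent decouples: s follows -∂phi/∂s, t follows -∂phi/∂t.
∂phi/∂s = 24(s - 2)(s + 2)(s + 4); at s=0 this is -384, so s increases.
∂phi/∂t = -12(t - 1)(t + 2); at t=-3 this is -48, so t increases.
s converges to its nearest critical value 2 (a local min of the s-part); t converges to -2. The iterate converges to (2, -2).

(2, -2)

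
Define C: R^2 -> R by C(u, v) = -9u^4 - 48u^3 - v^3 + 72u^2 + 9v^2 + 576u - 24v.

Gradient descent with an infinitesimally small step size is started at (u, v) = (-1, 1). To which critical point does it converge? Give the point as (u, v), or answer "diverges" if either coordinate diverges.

C is separable, so gradient descent decouples: u follows -∂C/∂u, v follows -∂C/∂v.
∂C/∂u = -36(u - 2)(u + 2)(u + 4); at u=-1 this is 324, so u decreases.
∂C/∂v = -3(v - 4)(v - 2); at v=1 this is -9, so v increases.
u converges to its nearest critical value -2 (a local min of the u-part); v converges to 2. The iterate converges to (-2, 2).

(-2, 2)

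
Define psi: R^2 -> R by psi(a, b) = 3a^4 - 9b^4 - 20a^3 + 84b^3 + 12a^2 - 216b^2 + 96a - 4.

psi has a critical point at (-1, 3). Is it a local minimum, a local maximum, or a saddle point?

local minimum

The mixed partial ∂²psi/∂a∂b is 0, so the Hessian at any point is diag(psi_aa, psi_bb) = diag(12(3a^2 - 10a + 2), 36(-3b^2 + 14b - 12)).
At (-1, 3): H = diag(180, 108).
Both eigenvalues are positive, so H is positive definite: a local minimum.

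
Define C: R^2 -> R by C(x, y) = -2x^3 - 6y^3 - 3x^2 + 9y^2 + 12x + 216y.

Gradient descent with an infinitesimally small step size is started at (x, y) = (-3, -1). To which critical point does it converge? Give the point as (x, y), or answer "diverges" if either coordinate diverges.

(-2, -3)

C is separable, so gradient descent decouples: x follows -∂C/∂x, y follows -∂C/∂y.
∂C/∂x = -6(x - 1)(x + 2); at x=-3 this is -24, so x increases.
∂C/∂y = -18(y - 4)(y + 3); at y=-1 this is 180, so y decreases.
x converges to its nearest critical value -2 (a local min of the x-part); y converges to -3. The iterate converges to (-2, -3).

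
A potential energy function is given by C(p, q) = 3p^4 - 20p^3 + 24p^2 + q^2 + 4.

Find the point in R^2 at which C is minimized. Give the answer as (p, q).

C(p,q) separates as A(p) + B(q) + 4, so its minimum is min A + min B + 4.
A'(p) = 12p(p - 4)(p - 1) vanishes at p ∈ {0, 1, 4}; B'(q) = 2q vanishes at q ∈ {0}.
Local minima of A (where A''>0): A(0)=0, A(4)=-128. Local minima of B: B(0)=0.
So the global minimum of C is A(4) + B(0) + 4 = -128 + 0 + 4 = -124, attained at (4, 0).

(4, 0)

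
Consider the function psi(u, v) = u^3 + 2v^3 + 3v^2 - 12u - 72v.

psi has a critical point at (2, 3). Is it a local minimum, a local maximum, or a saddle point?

The mixed partial ∂²psi/∂u∂v is 0, so the Hessian at any point is diag(psi_uu, psi_vv) = diag(6u, 6(2v + 1)).
At (2, 3): H = diag(12, 42).
Both eigenvalues are positive, so H is positive definite: a local minimum.

local minimum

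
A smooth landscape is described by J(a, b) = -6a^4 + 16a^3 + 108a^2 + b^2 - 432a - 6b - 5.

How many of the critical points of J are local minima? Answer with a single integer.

1

J separates as a function of a plus a function of b, so ∇J=0 decouples.
∂J/∂a = -24(a - 3)(a - 2)(a + 3) = 0 at a ∈ {-3, 2, 3}; ∂J/∂b = 2(b - 3) = 0 at b ∈ {3}.
The Hessian is diagonal: diag(J_aa, J_bb). Second derivatives: J_aa(-3)=-720, J_aa(2)=120, J_aa(3)=-144; J_bb(3)=2.
Local minima occur where both diagonal entries positive: (2, 3). Count: 1.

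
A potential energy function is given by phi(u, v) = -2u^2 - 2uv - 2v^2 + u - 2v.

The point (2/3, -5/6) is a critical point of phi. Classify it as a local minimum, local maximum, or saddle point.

The Hessian of phi is constant: H = [[-4, -2], [-2, -4]].
det(H) = (-4)·(-4) − (-2)² = 12.
det(H) > 0 and tr(H) = -8 < 0, so H is negative definite and the point is a local maximum.

local maximum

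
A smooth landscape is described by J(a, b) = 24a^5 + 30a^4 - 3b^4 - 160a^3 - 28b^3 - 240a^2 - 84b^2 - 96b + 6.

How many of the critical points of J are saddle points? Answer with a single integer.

6

J separates as a function of a plus a function of b, so ∇J=0 decouples.
∂J/∂a = 120a(a - 2)(a + 1)(a + 2) = 0 at a ∈ {-2, -1, 0, 2}; ∂J/∂b = -12(b + 1)(b + 2)(b + 4) = 0 at b ∈ {-4, -2, -1}.
The Hessian is diagonal: diag(J_aa, J_bb). Second derivatives: J_aa(-2)=-960, J_aa(-1)=360, J_aa(0)=-480, J_aa(2)=2880; J_bb(-4)=-72, J_bb(-2)=24, J_bb(-1)=-36.
Saddle points occur where the two diagonal entries have opposite signs: (-2, -2), (-1, -4), (-1, -1), (0, -2), (2, -4), (2, -1). Count: 6.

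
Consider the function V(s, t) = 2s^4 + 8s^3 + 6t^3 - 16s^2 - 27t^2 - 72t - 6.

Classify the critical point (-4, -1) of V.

The mixed partial ∂²V/∂s∂t is 0, so the Hessian at any point is diag(V_ss, V_tt) = diag(8(3s^2 + 6s - 4), 18(2t - 3)).
At (-4, -1): H = diag(160, -90).
The eigenvalues have opposite signs, so H is indefinite: a saddle point.

saddle point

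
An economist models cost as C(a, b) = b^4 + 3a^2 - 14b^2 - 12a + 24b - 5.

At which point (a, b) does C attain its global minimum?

C(a,b) separates as P(a) + Q(b) − 5, so its minimum is min P + min Q − 5.
P'(a) = 6a - 12 vanishes at a ∈ {2}; Q'(b) = 4(b - 2)(b - 1)(b + 3) vanishes at b ∈ {-3, 1, 2}.
Local minima of P (where P''>0): P(2)=-12. Local minima of Q: Q(-3)=-117, Q(2)=8.
So the global minimum of C is P(2) + Q(-3) − 5 = -12 − 117 − 5 = -134, attained at (2, -3).

(2, -3)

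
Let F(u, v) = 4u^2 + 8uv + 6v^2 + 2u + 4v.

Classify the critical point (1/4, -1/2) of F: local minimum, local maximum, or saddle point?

local minimum

The Hessian of F is constant: H = [[8, 8], [8, 12]].
det(H) = 8·12 − 8² = 32.
det(H) > 0 and tr(H) = 20 > 0, so H is positive definite and the point is a local minimum.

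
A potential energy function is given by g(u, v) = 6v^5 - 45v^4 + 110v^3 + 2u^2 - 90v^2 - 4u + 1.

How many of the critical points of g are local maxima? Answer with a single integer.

g separates as a function of u plus a function of v, so ∇g=0 decouples.
∂g/∂u = 4(u - 1) = 0 at u ∈ {1}; ∂g/∂v = 30v(v - 3)(v - 2)(v - 1) = 0 at v ∈ {0, 1, 2, 3}.
The Hessian is diagonal: diag(g_uu, g_vv). Second derivatives: g_uu(1)=4; g_vv(0)=-180, g_vv(1)=60, g_vv(2)=-60, g_vv(3)=180.
Local maxima occur where both diagonal entries negative: none. Count: 0.

0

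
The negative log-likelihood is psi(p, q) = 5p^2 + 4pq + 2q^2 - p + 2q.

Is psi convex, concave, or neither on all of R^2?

convex

psi is quadratic, so its Hessian is the constant matrix H = [[10, 4], [4, 4]].
det(H) = 24, tr(H) = 14.
det(H) > 0 and tr(H) > 0, so H is positive definite everywhere: convex.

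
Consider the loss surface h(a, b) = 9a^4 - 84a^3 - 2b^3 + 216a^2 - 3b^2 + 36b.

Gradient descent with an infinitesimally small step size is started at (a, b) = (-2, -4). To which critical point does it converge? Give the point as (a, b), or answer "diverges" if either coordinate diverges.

h is separable, so gradient descent decouples: a follows -∂h/∂a, b follows -∂h/∂b.
∂h/∂a = 36a(a - 4)(a - 3); at a=-2 this is -2160, so a increases.
∂h/∂b = -6(b - 2)(b + 3); at b=-4 this is -36, so b increases.
a converges to its nearest critical value 0 (a local min of the a-part); b converges to -3. The iterate converges to (0, -3).

(0, -3)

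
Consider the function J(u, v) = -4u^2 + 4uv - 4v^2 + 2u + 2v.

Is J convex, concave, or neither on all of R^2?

J is quadratic, so its Hessian is the constant matrix H = [[-8, 4], [4, -8]].
det(H) = 48, tr(H) = -16.
det(H) > 0 and tr(H) < 0, so H is negative definite everywhere: concave.

concave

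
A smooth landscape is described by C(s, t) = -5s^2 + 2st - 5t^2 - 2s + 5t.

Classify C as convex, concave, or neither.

concave

C is quadratic, so its Hessian is the constant matrix H = [[-10, 2], [2, -10]].
det(H) = 96, tr(H) = -20.
det(H) > 0 and tr(H) < 0, so H is negative definite everywhere: concave.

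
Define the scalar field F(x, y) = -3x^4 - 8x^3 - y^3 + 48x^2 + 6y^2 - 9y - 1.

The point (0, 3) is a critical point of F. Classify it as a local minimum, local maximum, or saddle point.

The mixed partial ∂²F/∂x∂y is 0, so the Hessian at any point is diag(F_xx, F_yy) = diag(12(-3x^2 - 4x + 8), 6(-y + 2)).
At (0, 3): H = diag(96, -6).
The eigenvalues have opposite signs, so H is indefinite: a saddle point.

saddle point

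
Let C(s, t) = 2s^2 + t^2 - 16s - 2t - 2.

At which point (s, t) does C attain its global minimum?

C(s,t) separates as P(s) + Q(t) − 2, so its minimum is min P + min Q − 2.
P'(s) = 4s - 16 vanishes at s ∈ {4}; Q'(t) = 2(t - 1) vanishes at t ∈ {1}.
Local minima of P (where P''>0): P(4)=-32. Local minima of Q: Q(1)=-1.
So the global minimum of C is P(4) + Q(1) − 2 = -32 − 1 − 2 = -35, attained at (4, 1).

(4, 1)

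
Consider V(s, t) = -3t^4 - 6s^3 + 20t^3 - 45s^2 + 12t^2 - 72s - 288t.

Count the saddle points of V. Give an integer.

3

V separates as a function of s plus a function of t, so ∇V=0 decouples.
∂V/∂s = -18(s + 1)(s + 4) = 0 at s ∈ {-4, -1}; ∂V/∂t = -12(t - 4)(t - 3)(t + 2) = 0 at t ∈ {-2, 3, 4}.
The Hessian is diagonal: diag(V_ss, V_tt). Second derivatives: V_ss(-4)=54, V_ss(-1)=-54; V_tt(-2)=-360, V_tt(3)=60, V_tt(4)=-72.
Saddle points occur where the two diagonal entries have opposite signs: (-4, -2), (-4, 4), (-1, 3). Count: 3.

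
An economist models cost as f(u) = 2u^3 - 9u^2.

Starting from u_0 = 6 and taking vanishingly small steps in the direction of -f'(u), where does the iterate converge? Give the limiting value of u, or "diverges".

3

f'(u) = 6u(u - 3), so f'(6) = 108.
Gradient descent moves in the -f' direction, i.e. u is decreasing.
The nearest critical point in that direction is u = 3, where f'' = 18 > 0 (a local minimum). The iterate converges there.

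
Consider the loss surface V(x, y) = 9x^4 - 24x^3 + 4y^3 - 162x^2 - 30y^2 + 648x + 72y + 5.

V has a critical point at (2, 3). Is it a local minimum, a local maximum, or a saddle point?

saddle point

The mixed partial ∂²V/∂x∂y is 0, so the Hessian at any point is diag(V_xx, V_yy) = diag(36(3x^2 - 4x - 9), 12(2y - 5)).
At (2, 3): H = diag(-180, 12).
The eigenvalues have opposite signs, so H is indefinite: a saddle point.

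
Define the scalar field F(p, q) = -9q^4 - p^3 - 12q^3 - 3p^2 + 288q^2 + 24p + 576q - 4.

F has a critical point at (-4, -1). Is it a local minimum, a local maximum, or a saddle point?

local minimum

The mixed partial ∂²F/∂p∂q is 0, so the Hessian at any point is diag(F_pp, F_qq) = diag(-6(p + 1), 36(-3q^2 - 2q + 16)).
At (-4, -1): H = diag(18, 540).
Both eigenvalues are positive, so H is positive definite: a local minimum.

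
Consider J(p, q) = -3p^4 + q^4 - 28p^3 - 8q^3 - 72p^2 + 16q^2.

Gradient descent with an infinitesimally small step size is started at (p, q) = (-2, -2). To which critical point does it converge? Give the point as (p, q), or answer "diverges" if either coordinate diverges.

(-3, 0)

J is separable, so gradient descent decouples: p follows -∂J/∂p, q follows -∂J/∂q.
∂J/∂p = -12p(p + 3)(p + 4); at p=-2 this is 48, so p decreases.
∂J/∂q = 4q(q - 4)(q - 2); at q=-2 this is -192, so q increases.
p converges to its nearest critical value -3 (a local min of the p-part); q converges to 0. The iterate converges to (-3, 0).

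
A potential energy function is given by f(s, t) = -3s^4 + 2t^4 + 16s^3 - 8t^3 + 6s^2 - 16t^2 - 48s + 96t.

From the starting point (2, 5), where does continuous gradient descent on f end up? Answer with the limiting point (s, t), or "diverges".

f is separable, so gradient descent decouples: s follows -∂f/∂s, t follows -∂f/∂t.
∂f/∂s = -12(s - 4)(s - 1)(s + 1); at s=2 this is 72, so s decreases.
∂f/∂t = 8(t - 3)(t - 2)(t + 2); at t=5 this is 336, so t decreases.
s converges to its nearest critical value 1 (a local min of the s-part); t converges to 3. The iterate converges to (1, 3).

(1, 3)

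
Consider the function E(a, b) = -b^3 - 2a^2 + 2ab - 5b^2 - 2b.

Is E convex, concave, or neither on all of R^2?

The term -b^3 is cubic, so the Hessian is not constant.
∂²E/∂b² = -6b - 10, which takes both signs as b varies (negative for sufficiently large b). A diagonal entry of the Hessian changing sign means the Hessian is neither positive- nor negative-semidefinite on all of R^2.

neither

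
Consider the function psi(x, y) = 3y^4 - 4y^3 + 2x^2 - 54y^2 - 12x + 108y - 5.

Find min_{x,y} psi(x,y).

-482

psi(x,y) separates as P(x) + Q(y) − 5, so its minimum is min P + min Q − 5.
P'(x) = 4x - 12 vanishes at x ∈ {3}; Q'(y) = 12(y - 3)(y - 1)(y + 3) vanishes at y ∈ {-3, 1, 3}.
Local minima of P (where P''>0): P(3)=-18. Local minima of Q: Q(-3)=-459, Q(3)=-27.
So the global minimum of psi is P(3) + Q(-3) − 5 = -18 − 459 − 5 = -482, attained at (3, -3).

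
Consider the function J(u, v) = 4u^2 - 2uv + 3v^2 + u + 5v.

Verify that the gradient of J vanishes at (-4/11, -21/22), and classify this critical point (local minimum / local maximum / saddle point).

local minimum

∇J = (8u - 2v + 1, -2u + 6v + 5); substituting (-4/11, -21/22) gives ∇J = (0, 0), so (-4/11, -21/22) is indeed a critical point.
The Hessian of J is constant: H = [[8, -2], [-2, 6]].
det(H) = 8·6 − (-2)² = 44.
det(H) > 0 and tr(H) = 14 > 0, so H is positive definite and the point is a local minimum.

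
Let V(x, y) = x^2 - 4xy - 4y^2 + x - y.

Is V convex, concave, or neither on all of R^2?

V is quadratic, so its Hessian is the constant matrix H = [[2, -4], [-4, -8]].
det(H) = -32, tr(H) = -6.
det(H) < 0, so H is indefinite: neither convex nor concave.

neither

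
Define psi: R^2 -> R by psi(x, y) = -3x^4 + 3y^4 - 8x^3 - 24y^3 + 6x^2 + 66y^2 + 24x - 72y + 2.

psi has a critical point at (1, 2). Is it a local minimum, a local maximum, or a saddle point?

local maximum

The mixed partial ∂²psi/∂x∂y is 0, so the Hessian at any point is diag(psi_xx, psi_yy) = diag(12(-3x^2 - 4x + 1), 12(3y^2 - 12y + 11)).
At (1, 2): H = diag(-72, -12).
Both eigenvalues are negative, so H is negative definite: a local maximum.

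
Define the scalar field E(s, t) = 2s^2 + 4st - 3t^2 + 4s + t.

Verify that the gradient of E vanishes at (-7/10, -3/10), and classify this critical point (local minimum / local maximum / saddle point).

∇E = (4s + 4t + 4, 4s - 6t + 1); substituting (-7/10, -3/10) gives ∇E = (0, 0), so (-7/10, -3/10) is indeed a critical point.
The Hessian of E is constant: H = [[4, 4], [4, -6]].
det(H) = 4·(-6) − 4² = -40.
Since det(H) < 0, H is indefinite and the critical point is a saddle point.

saddle point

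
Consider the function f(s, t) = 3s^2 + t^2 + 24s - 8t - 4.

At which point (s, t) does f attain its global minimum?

f(s,t) separates as P(s) + Q(t) − 4, so its minimum is min P + min Q − 4.
P'(s) = 6s + 24 vanishes at s ∈ {-4}; Q'(t) = 2(t - 4) vanishes at t ∈ {4}.
Local minima of P (where P''>0): P(-4)=-48. Local minima of Q: Q(4)=-16.
So the global minimum of f is P(-4) + Q(4) − 4 = -48 − 16 − 4 = -68, attained at (-4, 4).

(-4, 4)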